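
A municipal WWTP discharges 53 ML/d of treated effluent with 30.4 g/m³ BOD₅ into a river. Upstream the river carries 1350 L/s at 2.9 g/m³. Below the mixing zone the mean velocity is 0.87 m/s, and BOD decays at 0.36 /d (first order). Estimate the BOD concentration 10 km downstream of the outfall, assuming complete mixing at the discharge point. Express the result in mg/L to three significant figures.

11.0 mg/L

53 ML/d = 0.6134 m³/s.
1350 L/s = 1.35 m³/s.
After complete mixing, C₀ = (0.6134·30.4 + 1.35·2.9) / 1.963 = 11.49 mg/L.
Travel time t = 1e+04 m / 0.87 m/s = 1.149e+04 s = 0.133 d.
C = 11.49·exp(−0.36·0.133) = 11.49·0.9532 = 10.95 mg/L.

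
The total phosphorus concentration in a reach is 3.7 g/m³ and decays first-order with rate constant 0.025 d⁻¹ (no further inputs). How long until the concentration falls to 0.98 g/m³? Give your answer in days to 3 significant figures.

t = ln(C₀/C)/k = ln(3.7/0.98)/0.025 = 1.329/0.025 = 53.14 d.

53.1 d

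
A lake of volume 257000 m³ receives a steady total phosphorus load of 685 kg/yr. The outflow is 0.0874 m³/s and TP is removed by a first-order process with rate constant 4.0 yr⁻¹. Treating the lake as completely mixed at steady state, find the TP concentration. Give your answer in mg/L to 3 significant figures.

Outflow Q = 0.0874 m³/s × 3.156e+07 s/yr = 2.758e+06 m³/yr.
Steady-state CSTR mass balance: W = Q·C + k·V·C, so C = W/(Q + kV).
Q + kV = 2.758e+06 + 4.0·257000 = 3.786e+06 m³/yr.
C = 685/3.786e+06 = 0.0001809 kg/m³ = 0.1809 mg/L.

0.181 mg/L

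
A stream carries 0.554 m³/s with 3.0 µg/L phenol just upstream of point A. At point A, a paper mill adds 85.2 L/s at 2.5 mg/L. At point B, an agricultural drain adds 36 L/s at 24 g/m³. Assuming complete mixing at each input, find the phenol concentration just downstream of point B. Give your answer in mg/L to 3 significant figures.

1.60 mg/L

3.0 µg/L = 0.003 mg/L.
85.2 L/s = 0.0852 m³/s.
After input A: C = (0.554·0.003 + 0.0852·2.5) / 0.6392 = 0.3358 mg/L.
36 L/s = 0.036 m³/s.
After input B: C = (0.6392·0.3358 + 0.036·24) / 0.6752 = 1.598 mg/L.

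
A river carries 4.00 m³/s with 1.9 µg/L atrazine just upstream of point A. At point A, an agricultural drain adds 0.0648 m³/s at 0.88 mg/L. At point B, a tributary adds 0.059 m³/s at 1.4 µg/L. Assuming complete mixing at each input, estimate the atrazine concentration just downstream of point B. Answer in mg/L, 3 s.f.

1.9 µg/L = 0.0019 mg/L.
After input A: C = (4·0.0019 + 0.0648·0.88) / 4.065 = 0.0159 mg/L.
1.4 µg/L = 0.0014 mg/L.
After input B: C = (4.065·0.0159 + 0.059·0.0014) / 4.124 = 0.01569 mg/L.

0.0157 mg/L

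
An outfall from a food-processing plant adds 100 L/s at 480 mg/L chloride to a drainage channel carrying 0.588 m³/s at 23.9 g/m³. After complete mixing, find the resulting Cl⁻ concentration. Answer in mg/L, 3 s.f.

100 L/s = 0.1 m³/s.
Conservation of mass across the mixing zone: C = (0.1·480 + 0.588·23.9) / (0.1 + 0.588) = 62.05/0.688 = 90.19 mg/L.

90.2 mg/L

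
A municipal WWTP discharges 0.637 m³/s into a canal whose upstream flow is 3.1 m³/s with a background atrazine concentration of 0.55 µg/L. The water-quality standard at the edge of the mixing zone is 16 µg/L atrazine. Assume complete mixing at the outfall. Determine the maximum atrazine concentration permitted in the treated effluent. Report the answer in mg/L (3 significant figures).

0.55 µg/L = 0.00055 mg/L.
16 µg/L = 0.016 mg/L.
Mass balance: 0.016·3.737 = 0.637·Cₑ + 3.1·0.00055.
Cₑ = (0.05979 − 0.001705) / 0.637 = 0.09119 mg/L.

0.0912 mg/L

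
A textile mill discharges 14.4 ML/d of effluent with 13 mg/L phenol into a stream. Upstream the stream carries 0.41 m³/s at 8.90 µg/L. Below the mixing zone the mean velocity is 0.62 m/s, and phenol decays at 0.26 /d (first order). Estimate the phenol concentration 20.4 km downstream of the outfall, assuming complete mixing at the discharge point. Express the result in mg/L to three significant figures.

3.41 mg/L

14.4 ML/d = 0.1667 m³/s.
8.90 µg/L = 0.0089 mg/L.
After complete mixing, C₀ = (0.1667·13 + 0.41·0.0089) / 0.5767 = 3.764 mg/L.
Travel time t = 2.04e+04 m / 0.62 m/s = 3.29e+04 s = 0.3808 d.
C = 3.764·exp(−0.26·0.3808) = 3.764·0.9057 = 3.409 mg/L.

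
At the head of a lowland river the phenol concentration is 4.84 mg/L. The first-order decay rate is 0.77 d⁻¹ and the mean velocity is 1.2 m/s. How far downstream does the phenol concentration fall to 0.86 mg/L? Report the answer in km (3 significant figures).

From C = C₀·e^(−kt), t = ln(C₀/C)/k = ln(4.84/0.86)/0.77 = 1.728/0.77 = 2.244 d.
Distance = v·t = 1.2 m/s × 1.939e+05 s = 2.326e+05 m = 232.6 km.

233 km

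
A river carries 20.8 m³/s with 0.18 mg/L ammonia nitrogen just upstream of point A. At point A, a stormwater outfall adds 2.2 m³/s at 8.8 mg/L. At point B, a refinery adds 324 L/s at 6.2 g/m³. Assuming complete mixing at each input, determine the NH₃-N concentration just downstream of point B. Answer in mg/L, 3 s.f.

1.08 mg/L

After input A: C = (20.8·0.18 + 2.2·8.8) / 23 = 1.005 mg/L.
324 L/s = 0.324 m³/s.
After input B: C = (23·1.005 + 0.324·6.2) / 23.32 = 1.077 mg/L.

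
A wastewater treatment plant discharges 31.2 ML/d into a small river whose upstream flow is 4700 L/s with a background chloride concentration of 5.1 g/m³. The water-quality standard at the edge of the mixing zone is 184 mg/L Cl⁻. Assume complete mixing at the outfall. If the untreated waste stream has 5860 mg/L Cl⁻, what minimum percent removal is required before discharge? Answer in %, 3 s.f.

57.1 %

31.2 ML/d = 0.3611 m³/s.
4700 L/s = 4.7 m³/s.
Mass balance: 184·5.061 = 0.3611·Cₑ + 4.7·5.1.
Cₑ = (931.2 − 23.97) / 0.3611 = 2512 mg/L.
Required removal = 1 − 2512/5860 = 57.13 %.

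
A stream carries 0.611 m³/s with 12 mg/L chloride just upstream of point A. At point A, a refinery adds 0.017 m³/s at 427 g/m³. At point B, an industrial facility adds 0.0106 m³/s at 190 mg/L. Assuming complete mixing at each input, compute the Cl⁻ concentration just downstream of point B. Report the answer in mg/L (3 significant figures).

26.0 mg/L

After input A: C = (0.611·12 + 0.017·427) / 0.628 = 23.23 mg/L.
After input B: C = (0.628·23.23 + 0.0106·190) / 0.6386 = 26 mg/L.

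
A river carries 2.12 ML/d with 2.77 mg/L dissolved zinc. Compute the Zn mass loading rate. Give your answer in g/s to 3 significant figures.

0.0680 g/s

2.12 ML/d = 0.02454 m³/s.
Mass flux = Q·C = 0.02454 m³/s × 2.77 g/m³ = 0.06797 g/s.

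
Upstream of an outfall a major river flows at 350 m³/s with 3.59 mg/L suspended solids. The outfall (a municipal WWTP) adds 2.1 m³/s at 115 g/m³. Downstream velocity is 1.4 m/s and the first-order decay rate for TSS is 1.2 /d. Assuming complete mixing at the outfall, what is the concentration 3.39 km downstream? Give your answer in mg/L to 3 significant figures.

After complete mixing, C₀ = (2.1·115 + 350·3.59) / 352.1 = 4.254 mg/L.
Travel time t = 3390 m / 1.4 m/s = 2421 s = 0.02803 d.
C = 4.254·exp(−1.2·0.02803) = 4.254·0.9669 = 4.114 mg/L.

4.11 mg/L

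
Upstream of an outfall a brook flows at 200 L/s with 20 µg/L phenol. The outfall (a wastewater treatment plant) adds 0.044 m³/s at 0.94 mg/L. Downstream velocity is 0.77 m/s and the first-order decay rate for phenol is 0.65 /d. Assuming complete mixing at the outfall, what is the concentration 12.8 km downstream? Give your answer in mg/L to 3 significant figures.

0.164 mg/L

200 L/s = 0.2 m³/s.
20 µg/L = 0.02 mg/L.
After complete mixing, C₀ = (0.044·0.94 + 0.2·0.02) / 0.244 = 0.1859 mg/L.
Travel time t = 1.28e+04 m / 0.77 m/s = 1.662e+04 s = 0.1924 d.
C = 0.1859·exp(−0.65·0.1924) = 0.1859·0.8824 = 0.164 mg/L.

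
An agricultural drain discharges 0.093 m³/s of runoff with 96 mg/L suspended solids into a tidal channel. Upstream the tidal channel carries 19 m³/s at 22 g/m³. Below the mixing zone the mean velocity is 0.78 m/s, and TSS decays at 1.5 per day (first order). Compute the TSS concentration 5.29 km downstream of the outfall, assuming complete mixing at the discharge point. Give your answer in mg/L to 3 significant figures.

19.9 mg/L

After complete mixing, C₀ = (0.093·96 + 19·22) / 19.09 = 22.36 mg/L.
Travel time t = 5290 m / 0.78 m/s = 6782 s = 0.0785 d.
C = 22.36·exp(−1.5·0.0785) = 22.36·0.8889 = 19.88 mg/L.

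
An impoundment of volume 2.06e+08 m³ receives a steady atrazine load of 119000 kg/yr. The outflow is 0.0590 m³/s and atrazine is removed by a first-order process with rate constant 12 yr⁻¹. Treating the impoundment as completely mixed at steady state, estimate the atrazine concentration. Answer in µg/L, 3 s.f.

48.1 µg/L

Outflow Q = 0.0590 m³/s × 3.156e+07 s/yr = 1.862e+06 m³/yr.
Steady-state CSTR mass balance: W = Q·C + k·V·C, so C = W/(Q + kV).
Q + kV = 1.862e+06 + 12·2.06e+08 = 2.474e+09 m³/yr.
C = 119000/2.474e+09 = 4.81e-05 kg/m³ = 0.0481 mg/L = 48.1 µg/L.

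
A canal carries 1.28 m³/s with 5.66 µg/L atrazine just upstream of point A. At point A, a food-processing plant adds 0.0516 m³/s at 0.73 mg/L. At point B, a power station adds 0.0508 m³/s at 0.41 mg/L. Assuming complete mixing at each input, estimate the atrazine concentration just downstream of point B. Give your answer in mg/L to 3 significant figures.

0.0476 mg/L

5.66 µg/L = 0.00566 mg/L.
After input A: C = (1.28·0.00566 + 0.0516·0.73) / 1.332 = 0.03373 mg/L.
After input B: C = (1.332·0.03373 + 0.0508·0.41) / 1.382 = 0.04756 mg/L.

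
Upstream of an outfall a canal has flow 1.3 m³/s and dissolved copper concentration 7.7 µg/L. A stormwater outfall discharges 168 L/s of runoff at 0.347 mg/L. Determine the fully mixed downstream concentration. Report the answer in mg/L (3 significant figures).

168 L/s = 0.168 m³/s.
7.7 µg/L = 0.0077 mg/L.
By mass balance at complete mixing, C = (0.168·0.347 + 1.3·0.0077) / (0.168 + 1.3) = 0.06831/1.468 = 0.04653 mg/L.

0.0465 mg/L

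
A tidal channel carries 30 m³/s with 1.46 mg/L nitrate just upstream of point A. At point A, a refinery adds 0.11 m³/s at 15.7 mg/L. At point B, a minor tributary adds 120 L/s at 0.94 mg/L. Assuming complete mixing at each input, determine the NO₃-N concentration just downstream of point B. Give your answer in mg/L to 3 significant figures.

1.51 mg/L

After input A: C = (30·1.46 + 0.11·15.7) / 30.11 = 1.512 mg/L.
120 L/s = 0.12 m³/s.
After input B: C = (30.11·1.512 + 0.12·0.94) / 30.23 = 1.51 mg/L.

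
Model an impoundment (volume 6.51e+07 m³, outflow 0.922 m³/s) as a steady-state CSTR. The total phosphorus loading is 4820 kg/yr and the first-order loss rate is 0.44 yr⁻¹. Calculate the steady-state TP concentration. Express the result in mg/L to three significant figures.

Outflow Q = 0.922 m³/s × 3.156e+07 s/yr = 2.91e+07 m³/yr.
Steady-state CSTR mass balance: W = Q·C + k·V·C, so C = W/(Q + kV).
Q + kV = 2.91e+07 + 0.44·6.51e+07 = 5.774e+07 m³/yr.
C = 4820/5.774e+07 = 8.348e-05 kg/m³ = 0.08348 mg/L.

0.0835 mg/L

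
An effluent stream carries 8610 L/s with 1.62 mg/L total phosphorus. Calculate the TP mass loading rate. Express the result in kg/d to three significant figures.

1210 kg/d

8610 L/s = 8.61 m³/s.
Mass flux = Q·C = 8.61 m³/s × 1.62 g/m³ = 13.95 g/s.
= 13.95 g/s × 86.4 = 1205 kg/d.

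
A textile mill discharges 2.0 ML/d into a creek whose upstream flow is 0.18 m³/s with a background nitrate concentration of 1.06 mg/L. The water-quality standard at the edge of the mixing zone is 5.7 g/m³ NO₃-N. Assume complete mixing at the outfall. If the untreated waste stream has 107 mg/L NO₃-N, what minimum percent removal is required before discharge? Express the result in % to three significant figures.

2.0 ML/d = 0.02315 m³/s.
Mass balance: 5.7·0.2031 = 0.02315·Cₑ + 0.18·1.06.
Cₑ = (1.158 − 0.1908) / 0.02315 = 41.78 mg/L.
Required removal = 1 − 41.78/107 = 60.95 %.

61.0 %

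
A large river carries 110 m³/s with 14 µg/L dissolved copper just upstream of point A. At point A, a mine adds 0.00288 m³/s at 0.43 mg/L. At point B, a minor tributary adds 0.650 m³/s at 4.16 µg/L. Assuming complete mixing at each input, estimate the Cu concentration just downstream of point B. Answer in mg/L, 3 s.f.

14 µg/L = 0.014 mg/L.
After input A: C = (110·0.014 + 0.00288·0.43) / 110 = 0.01401 mg/L.
4.16 µg/L = 0.00416 mg/L.
After input B: C = (110·0.01401 + 0.65·0.00416) / 110.7 = 0.01395 mg/L.

0.0140 mg/L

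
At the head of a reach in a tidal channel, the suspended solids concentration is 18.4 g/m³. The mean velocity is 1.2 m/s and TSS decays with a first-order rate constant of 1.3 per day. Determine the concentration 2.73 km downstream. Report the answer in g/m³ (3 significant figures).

17.8 g/m³

Travel time t = 2.73 km / 1.2 m/s = 2730/1.2 = 2275 s = 0.02633 d.
First-order decay: C = 18.4·exp(−1.3·0.02633) = 18.4·0.9663 = 17.78 g/m³.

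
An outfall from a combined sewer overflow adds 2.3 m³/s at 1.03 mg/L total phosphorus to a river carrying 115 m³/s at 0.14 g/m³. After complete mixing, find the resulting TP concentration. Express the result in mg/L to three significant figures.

Flow-weighted mixing gives C = (2.3·1.03 + 115·0.14) / (2.3 + 115) = 18.47/117.3 = 0.1575 mg/L.

0.157 mg/L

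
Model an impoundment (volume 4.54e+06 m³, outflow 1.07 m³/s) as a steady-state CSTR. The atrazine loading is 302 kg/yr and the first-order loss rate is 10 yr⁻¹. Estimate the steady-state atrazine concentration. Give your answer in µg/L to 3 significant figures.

3.81 µg/L

Outflow Q = 1.07 m³/s × 3.156e+07 s/yr = 3.377e+07 m³/yr.
Steady-state CSTR mass balance: W = Q·C + k·V·C, so C = W/(Q + kV).
Q + kV = 3.377e+07 + 10·4.54e+06 = 7.917e+07 m³/yr.
C = 302/7.917e+07 = 3.815e-06 kg/m³ = 0.003815 mg/L = 3.815 µg/L.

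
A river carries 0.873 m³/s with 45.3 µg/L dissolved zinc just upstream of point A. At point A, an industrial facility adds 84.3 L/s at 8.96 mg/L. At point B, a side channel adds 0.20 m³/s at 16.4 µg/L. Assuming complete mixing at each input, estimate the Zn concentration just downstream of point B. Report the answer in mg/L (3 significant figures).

0.690 mg/L

45.3 µg/L = 0.0453 mg/L.
84.3 L/s = 0.0843 m³/s.
After input A: C = (0.873·0.0453 + 0.0843·8.96) / 0.9573 = 0.8303 mg/L.
16.4 µg/L = 0.0164 mg/L.
After input B: C = (0.9573·0.8303 + 0.2·0.0164) / 1.157 = 0.6897 mg/L.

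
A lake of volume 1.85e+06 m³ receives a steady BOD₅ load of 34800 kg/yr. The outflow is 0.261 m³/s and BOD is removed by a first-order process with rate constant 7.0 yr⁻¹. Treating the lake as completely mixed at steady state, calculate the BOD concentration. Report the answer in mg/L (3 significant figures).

Outflow Q = 0.261 m³/s × 3.156e+07 s/yr = 8.237e+06 m³/yr.
Steady-state CSTR mass balance: W = Q·C + k·V·C, so C = W/(Q + kV).
Q + kV = 8.237e+06 + 7.0·1.85e+06 = 2.119e+07 m³/yr.
C = 34800/2.119e+07 = 0.001643 kg/m³ = 1.643 mg/L.

1.64 mg/L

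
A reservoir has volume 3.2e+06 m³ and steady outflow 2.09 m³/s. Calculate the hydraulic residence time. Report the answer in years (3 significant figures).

Q = 2.09 m³/s × 3.156e+07 s/yr = 6.596e+07 m³/yr.
Hydraulic residence time τ = V/Q = 3.2e+06/6.596e+07 = 0.04852 yr.

0.0485 yr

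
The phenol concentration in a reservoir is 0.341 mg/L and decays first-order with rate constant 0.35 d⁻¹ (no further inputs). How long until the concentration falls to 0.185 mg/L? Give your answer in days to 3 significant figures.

t = ln(C₀/C)/k = ln(0.341/0.185)/0.35 = 0.6115/0.35 = 1.747 d.

1.75 d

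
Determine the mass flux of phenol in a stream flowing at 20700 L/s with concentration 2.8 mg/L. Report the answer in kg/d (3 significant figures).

20700 L/s = 20.7 m³/s.
Mass flux = Q·C = 20.7 m³/s × 2.8 g/m³ = 57.96 g/s.
= 57.96 g/s × 86.4 = 5008 kg/d.

5010 kg/d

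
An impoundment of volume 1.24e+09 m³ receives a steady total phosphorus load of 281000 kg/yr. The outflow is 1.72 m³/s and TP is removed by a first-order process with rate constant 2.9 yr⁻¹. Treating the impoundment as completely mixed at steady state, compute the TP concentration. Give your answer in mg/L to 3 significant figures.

0.0770 mg/L

Outflow Q = 1.72 m³/s × 3.156e+07 s/yr = 5.428e+07 m³/yr.
Steady-state CSTR mass balance: W = Q·C + k·V·C, so C = W/(Q + kV).
Q + kV = 5.428e+07 + 2.9·1.24e+09 = 3.65e+09 m³/yr.
C = 281000/3.65e+09 = 7.698e-05 kg/m³ = 0.07698 mg/L.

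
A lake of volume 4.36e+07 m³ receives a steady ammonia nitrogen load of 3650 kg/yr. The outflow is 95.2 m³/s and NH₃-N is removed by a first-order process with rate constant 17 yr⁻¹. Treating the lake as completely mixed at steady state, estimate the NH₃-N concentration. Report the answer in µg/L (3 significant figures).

Outflow Q = 95.2 m³/s × 3.156e+07 s/yr = 3.004e+09 m³/yr.
Steady-state CSTR mass balance: W = Q·C + k·V·C, so C = W/(Q + kV).
Q + kV = 3.004e+09 + 17·4.36e+07 = 3.745e+09 m³/yr.
C = 3650/3.745e+09 = 9.745e-07 kg/m³ = 0.0009745 mg/L = 0.9745 µg/L.

0.975 µg/L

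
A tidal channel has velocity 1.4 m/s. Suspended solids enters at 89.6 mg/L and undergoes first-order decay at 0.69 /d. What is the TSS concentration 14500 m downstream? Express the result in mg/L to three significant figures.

Travel time t = 14500 m / 1.4 m/s = 1.45e+04/1.4 = 1.036e+04 s = 0.1199 d.
First-order decay: C = 89.6·exp(−0.69·0.1199) = 89.6·0.9206 = 82.49 mg/L.

82.5 mg/L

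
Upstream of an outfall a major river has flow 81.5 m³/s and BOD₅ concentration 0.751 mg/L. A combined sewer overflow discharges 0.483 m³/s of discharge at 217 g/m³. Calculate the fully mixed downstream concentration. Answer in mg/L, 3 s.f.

2.03 mg/L

By mass balance at complete mixing, C = (0.483·217 + 81.5·0.751) / (0.483 + 81.5) = 166/81.98 = 2.025 mg/L.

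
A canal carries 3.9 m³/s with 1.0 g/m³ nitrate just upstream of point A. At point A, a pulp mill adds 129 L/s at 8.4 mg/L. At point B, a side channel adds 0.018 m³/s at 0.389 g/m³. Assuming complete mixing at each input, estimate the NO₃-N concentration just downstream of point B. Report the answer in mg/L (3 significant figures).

1.23 mg/L

129 L/s = 0.129 m³/s.
After input A: C = (3.9·1 + 0.129·8.4) / 4.029 = 1.237 mg/L.
After input B: C = (4.029·1.237 + 0.018·0.389) / 4.047 = 1.233 mg/L.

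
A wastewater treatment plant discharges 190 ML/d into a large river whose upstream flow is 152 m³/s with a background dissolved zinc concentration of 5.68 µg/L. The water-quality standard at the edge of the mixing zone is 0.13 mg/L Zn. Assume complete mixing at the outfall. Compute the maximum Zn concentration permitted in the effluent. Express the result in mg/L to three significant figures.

8.72 mg/L

190 ML/d = 2.199 m³/s.
5.68 µg/L = 0.00568 mg/L.
Mass balance: 0.13·154.2 = 2.199·Cₑ + 152·0.00568.
Cₑ = (20.05 − 0.8634) / 2.199 = 8.723 mg/L.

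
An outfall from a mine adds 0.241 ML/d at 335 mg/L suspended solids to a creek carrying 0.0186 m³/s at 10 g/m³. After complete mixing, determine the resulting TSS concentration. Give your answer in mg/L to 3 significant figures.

0.241 ML/d = 0.002789 m³/s.
By mass balance at complete mixing, C = (0.002789·335 + 0.0186·10) / (0.002789 + 0.0186) = 1.12/0.02139 = 52.38 mg/L.

52.4 mg/L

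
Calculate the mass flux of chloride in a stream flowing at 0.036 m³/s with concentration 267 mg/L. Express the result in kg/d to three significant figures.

830 kg/d

Mass flux = Q·C = 0.036 m³/s × 267 g/m³ = 9.612 g/s.
= 9.612 g/s × 86.4 = 830.5 kg/d.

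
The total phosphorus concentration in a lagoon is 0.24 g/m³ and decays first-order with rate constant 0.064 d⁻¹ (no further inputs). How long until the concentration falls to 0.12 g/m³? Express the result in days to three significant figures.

10.8 d

t = ln(C₀/C)/k = ln(0.24/0.12)/0.064 = 0.6931/0.064 = 10.83 d.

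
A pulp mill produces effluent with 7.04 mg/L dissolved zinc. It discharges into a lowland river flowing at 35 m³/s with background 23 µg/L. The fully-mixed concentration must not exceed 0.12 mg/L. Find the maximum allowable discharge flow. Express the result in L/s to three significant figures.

491 L/s

23 µg/L = 0.023 mg/L.
Mass balance at complete mixing: C_std·(Q_w + Q_r) = Q_w·C_e + Q_r·C_b.
Rearranging, Q_w = Q_r·(C_std − C_b)/(C_e − C_std) = 35·(0.12 − 0.023) / (7.04 − 0.12) = 0.4906 m³/s.
= 490.6 L/s.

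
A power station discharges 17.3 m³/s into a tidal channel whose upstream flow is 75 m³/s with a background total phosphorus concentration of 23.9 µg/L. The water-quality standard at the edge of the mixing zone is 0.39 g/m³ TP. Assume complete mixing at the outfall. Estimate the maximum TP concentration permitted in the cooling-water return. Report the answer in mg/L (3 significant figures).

1.98 mg/L

23.9 µg/L = 0.0239 mg/L.
Mass balance: 0.39·92.3 = 17.3·Cₑ + 75·0.0239.
Cₑ = (36 − 1.792) / 17.3 = 1.977 mg/L.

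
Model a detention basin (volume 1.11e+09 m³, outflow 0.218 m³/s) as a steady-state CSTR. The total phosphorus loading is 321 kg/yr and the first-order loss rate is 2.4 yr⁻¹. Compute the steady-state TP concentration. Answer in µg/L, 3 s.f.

0.120 µg/L

Outflow Q = 0.218 m³/s × 3.156e+07 s/yr = 6.88e+06 m³/yr.
Steady-state CSTR mass balance: W = Q·C + k·V·C, so C = W/(Q + kV).
Q + kV = 6.88e+06 + 2.4·1.11e+09 = 2.671e+09 m³/yr.
C = 321/2.671e+09 = 1.202e-07 kg/m³ = 0.0001202 mg/L = 0.1202 µg/L.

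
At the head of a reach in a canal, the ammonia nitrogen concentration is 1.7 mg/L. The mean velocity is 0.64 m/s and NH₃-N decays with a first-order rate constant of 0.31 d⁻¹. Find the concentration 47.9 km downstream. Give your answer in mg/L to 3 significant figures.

Travel time t = 47.9 km / 0.64 m/s = 4.79e+04/0.64 = 7.484e+04 s = 0.8662 d.
First-order decay: C = 1.7·exp(−0.31·0.8662) = 1.7·0.7645 = 1.3 mg/L.

1.30 mg/L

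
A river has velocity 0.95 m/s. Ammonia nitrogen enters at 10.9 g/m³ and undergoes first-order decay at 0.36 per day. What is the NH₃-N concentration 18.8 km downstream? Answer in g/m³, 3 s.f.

10.0 g/m³

Travel time t = 18.8 km / 0.95 m/s = 1.88e+04/0.95 = 1.979e+04 s = 0.229 d.
First-order decay: C = 10.9·exp(−0.36·0.229) = 10.9·0.9209 = 10.04 g/m³.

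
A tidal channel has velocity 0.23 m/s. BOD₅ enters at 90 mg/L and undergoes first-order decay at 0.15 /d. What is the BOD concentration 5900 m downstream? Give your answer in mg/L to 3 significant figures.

Travel time t = 5900 m / 0.23 m/s = 5900/0.23 = 2.565e+04 s = 0.2969 d.
First-order decay: C = 90·exp(−0.15·0.2969) = 90·0.9564 = 86.08 mg/L.

86.1 mg/L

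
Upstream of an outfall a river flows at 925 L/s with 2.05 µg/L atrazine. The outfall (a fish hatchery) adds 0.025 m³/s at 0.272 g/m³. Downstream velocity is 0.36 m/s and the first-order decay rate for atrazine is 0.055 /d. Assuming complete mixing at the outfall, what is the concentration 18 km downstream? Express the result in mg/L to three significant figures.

925 L/s = 0.925 m³/s.
2.05 µg/L = 0.00205 mg/L.
After complete mixing, C₀ = (0.025·0.272 + 0.925·0.00205) / 0.95 = 0.009154 mg/L.
Travel time t = 1.8e+04 m / 0.36 m/s = 5e+04 s = 0.5787 d.
C = 0.009154·exp(−0.055·0.5787) = 0.009154·0.9687 = 0.008867 mg/L.

0.00887 mg/L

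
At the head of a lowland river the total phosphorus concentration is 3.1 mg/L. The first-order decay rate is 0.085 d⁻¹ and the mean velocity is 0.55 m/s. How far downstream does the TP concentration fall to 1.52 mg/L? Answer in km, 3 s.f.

398 km

From C = C₀·e^(−kt), t = ln(C₀/C)/k = ln(3.1/1.52)/0.085 = 0.7127/0.085 = 8.385 d.
Distance = v·t = 0.55 m/s × 7.244e+05 s = 3.984e+05 m = 398.4 km.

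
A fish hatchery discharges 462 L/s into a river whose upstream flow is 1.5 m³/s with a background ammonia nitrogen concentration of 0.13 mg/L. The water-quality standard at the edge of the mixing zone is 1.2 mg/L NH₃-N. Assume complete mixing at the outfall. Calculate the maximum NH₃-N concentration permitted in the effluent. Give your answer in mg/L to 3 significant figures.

462 L/s = 0.462 m³/s.
Mass balance: 1.2·1.962 = 0.462·Cₑ + 1.5·0.13.
Cₑ = (2.354 − 0.195) / 0.462 = 4.674 mg/L.

4.67 mg/L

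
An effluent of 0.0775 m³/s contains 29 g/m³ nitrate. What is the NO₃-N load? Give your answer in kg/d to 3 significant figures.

194 kg/d

Mass flux = Q·C = 0.0775 m³/s × 29 g/m³ = 2.248 g/s.
= 2.248 g/s × 86.4 = 194.2 kg/d.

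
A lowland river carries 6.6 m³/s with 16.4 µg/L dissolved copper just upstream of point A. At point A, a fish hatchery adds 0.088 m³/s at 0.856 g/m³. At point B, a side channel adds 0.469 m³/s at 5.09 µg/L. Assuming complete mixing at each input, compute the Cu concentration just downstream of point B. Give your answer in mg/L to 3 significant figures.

16.4 µg/L = 0.0164 mg/L.
After input A: C = (6.6·0.0164 + 0.088·0.856) / 6.688 = 0.02745 mg/L.
5.09 µg/L = 0.00509 mg/L.
After input B: C = (6.688·0.02745 + 0.469·0.00509) / 7.157 = 0.02598 mg/L.

0.0260 mg/L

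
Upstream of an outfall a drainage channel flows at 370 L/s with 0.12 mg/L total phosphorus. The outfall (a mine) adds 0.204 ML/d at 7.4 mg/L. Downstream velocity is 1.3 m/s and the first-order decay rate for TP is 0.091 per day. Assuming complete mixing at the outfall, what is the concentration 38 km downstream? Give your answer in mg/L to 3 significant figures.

0.204 ML/d = 0.002361 m³/s.
370 L/s = 0.37 m³/s.
After complete mixing, C₀ = (0.002361·7.4 + 0.37·0.12) / 0.3724 = 0.1662 mg/L.
Travel time t = 3.8e+04 m / 1.3 m/s = 2.923e+04 s = 0.3383 d.
C = 0.1662·exp(−0.091·0.3383) = 0.1662·0.9697 = 0.1611 mg/L.

0.161 mg/L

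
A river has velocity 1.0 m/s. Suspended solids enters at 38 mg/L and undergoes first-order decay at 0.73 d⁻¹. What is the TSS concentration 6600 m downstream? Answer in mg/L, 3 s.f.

Travel time t = 6600 m / 1.0 m/s = 6600/1.0 = 6600 s = 0.07639 d.
First-order decay: C = 38·exp(−0.73·0.07639) = 38·0.9458 = 35.94 mg/L.

35.9 mg/L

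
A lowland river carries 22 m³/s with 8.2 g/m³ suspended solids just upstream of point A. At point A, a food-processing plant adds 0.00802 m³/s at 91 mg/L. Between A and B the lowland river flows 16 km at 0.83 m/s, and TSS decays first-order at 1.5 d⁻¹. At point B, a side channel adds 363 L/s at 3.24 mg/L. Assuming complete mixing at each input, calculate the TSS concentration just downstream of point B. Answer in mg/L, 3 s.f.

5.85 mg/L

After input A: C = (22·8.2 + 0.00802·91) / 22.01 = 8.23 mg/L.
Over the 16 km reach to input B (t = 1.928e+04 s = 0.2231 d), decay gives C = 8.23·exp(−1.5·0.2231) = 5.889 mg/L.
363 L/s = 0.363 m³/s.
After input B: C = (22.01·5.889 + 0.363·3.24) / 22.37 = 5.846 mg/L.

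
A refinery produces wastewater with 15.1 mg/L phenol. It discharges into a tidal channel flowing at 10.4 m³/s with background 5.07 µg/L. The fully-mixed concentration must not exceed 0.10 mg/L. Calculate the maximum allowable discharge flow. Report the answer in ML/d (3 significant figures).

5.69 ML/d

5.07 µg/L = 0.00507 mg/L.
Mass balance at complete mixing: C_std·(Q_w + Q_r) = Q_w·C_e + Q_r·C_b.
Rearranging, Q_w = Q_r·(C_std − C_b)/(C_e − C_std) = 10.4·(0.1 − 0.00507) / (15.1 − 0.1) = 0.06582 m³/s.
= 5.687 ML/d.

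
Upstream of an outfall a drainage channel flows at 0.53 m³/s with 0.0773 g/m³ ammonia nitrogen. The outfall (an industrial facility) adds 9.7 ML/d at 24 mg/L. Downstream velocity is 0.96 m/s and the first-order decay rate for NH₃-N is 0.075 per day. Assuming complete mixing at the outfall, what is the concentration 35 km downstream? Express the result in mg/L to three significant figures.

4.13 mg/L

9.7 ML/d = 0.1123 m³/s.
After complete mixing, C₀ = (0.1123·24 + 0.53·0.0773) / 0.6423 = 4.259 mg/L.
Travel time t = 3.5e+04 m / 0.96 m/s = 3.646e+04 s = 0.422 d.
C = 4.259·exp(−0.075·0.422) = 4.259·0.9688 = 4.126 mg/L.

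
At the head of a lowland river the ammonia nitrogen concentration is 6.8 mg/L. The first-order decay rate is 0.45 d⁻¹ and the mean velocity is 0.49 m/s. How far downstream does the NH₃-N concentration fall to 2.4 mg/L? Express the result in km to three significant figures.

From C = C₀·e^(−kt), t = ln(C₀/C)/k = ln(6.8/2.4)/0.45 = 1.041/0.45 = 2.314 d.
Distance = v·t = 0.49 m/s × 2e+05 s = 9.798e+04 m = 97.98 km.

98.0 km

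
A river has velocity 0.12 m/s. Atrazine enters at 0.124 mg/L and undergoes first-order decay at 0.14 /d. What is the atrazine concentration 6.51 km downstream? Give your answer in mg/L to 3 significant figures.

0.114 mg/L

Travel time t = 6.51 km / 0.12 m/s = 6510/0.12 = 5.425e+04 s = 0.6279 d.
First-order decay: C = 0.124·exp(−0.14·0.6279) = 0.124·0.9158 = 0.1136 mg/L.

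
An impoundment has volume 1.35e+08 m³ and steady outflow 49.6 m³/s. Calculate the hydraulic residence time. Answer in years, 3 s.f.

0.0862 yr

Q = 49.6 m³/s × 3.156e+07 s/yr = 1.565e+09 m³/yr.
Hydraulic residence time τ = V/Q = 1.35e+08/1.565e+09 = 0.08625 yr.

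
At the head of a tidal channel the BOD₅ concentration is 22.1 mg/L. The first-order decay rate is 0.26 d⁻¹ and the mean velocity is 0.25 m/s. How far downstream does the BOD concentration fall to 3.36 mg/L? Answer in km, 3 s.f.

From C = C₀·e^(−kt), t = ln(C₀/C)/k = ln(22.1/3.36)/0.26 = 1.884/0.26 = 7.245 d.
Distance = v·t = 0.25 m/s × 6.259e+05 s = 1.565e+05 m = 156.5 km.

156 km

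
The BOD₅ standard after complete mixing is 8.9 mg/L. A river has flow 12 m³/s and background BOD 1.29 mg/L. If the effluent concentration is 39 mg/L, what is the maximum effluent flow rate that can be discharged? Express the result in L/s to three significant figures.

3030 L/s

Mass balance at complete mixing: C_std·(Q_w + Q_r) = Q_w·C_e + Q_r·C_b.
Rearranging, Q_w = Q_r·(C_std − C_b)/(C_e − C_std) = 12·(8.9 − 1.29) / (39 − 8.9) = 3.034 m³/s.
= 3034 L/s.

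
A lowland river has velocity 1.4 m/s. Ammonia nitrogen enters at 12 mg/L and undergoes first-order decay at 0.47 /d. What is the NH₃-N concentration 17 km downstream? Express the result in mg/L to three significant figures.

11.2 mg/L

Travel time t = 17 km / 1.4 m/s = 1.7e+04/1.4 = 1.214e+04 s = 0.1405 d.
First-order decay: C = 12·exp(−0.47·0.1405) = 12·0.9361 = 11.23 mg/L.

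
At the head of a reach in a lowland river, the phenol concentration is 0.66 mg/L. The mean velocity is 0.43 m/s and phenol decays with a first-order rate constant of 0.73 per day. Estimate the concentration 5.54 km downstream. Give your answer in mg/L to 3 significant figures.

Travel time t = 5.54 km / 0.43 m/s = 5540/0.43 = 1.288e+04 s = 0.1491 d.
First-order decay: C = 0.66·exp(−0.73·0.1491) = 0.66·0.8969 = 0.5919 mg/L.

0.592 mg/L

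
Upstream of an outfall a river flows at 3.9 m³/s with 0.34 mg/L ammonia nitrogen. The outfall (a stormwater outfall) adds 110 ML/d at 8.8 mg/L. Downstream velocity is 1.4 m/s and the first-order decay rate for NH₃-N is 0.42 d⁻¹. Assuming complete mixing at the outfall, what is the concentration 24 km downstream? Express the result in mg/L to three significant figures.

2.23 mg/L

110 ML/d = 1.273 m³/s.
After complete mixing, C₀ = (1.273·8.8 + 3.9·0.34) / 5.173 = 2.422 mg/L.
Travel time t = 2.4e+04 m / 1.4 m/s = 1.714e+04 s = 0.1984 d.
C = 2.422·exp(−0.42·0.1984) = 2.422·0.92 = 2.228 mg/L.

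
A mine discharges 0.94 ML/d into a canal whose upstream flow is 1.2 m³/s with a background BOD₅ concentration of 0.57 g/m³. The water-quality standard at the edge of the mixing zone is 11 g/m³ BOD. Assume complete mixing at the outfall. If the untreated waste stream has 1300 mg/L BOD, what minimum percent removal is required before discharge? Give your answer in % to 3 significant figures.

0.94 ML/d = 0.01088 m³/s.
Mass balance: 11·1.211 = 0.01088·Cₑ + 1.2·0.57.
Cₑ = (13.32 − 0.684) / 0.01088 = 1161 mg/L.
Required removal = 1 − 1161/1300 = 10.66 %.

10.7 %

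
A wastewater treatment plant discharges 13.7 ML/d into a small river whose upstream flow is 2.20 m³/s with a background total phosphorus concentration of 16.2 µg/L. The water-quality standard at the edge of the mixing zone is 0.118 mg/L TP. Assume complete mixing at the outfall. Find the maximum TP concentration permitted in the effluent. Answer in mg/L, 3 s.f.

1.53 mg/L

13.7 ML/d = 0.1586 m³/s.
16.2 µg/L = 0.0162 mg/L.
Mass balance: 0.118·2.359 = 0.1586·Cₑ + 2.2·0.0162.
Cₑ = (0.2783 − 0.03564) / 0.1586 = 1.53 mg/L.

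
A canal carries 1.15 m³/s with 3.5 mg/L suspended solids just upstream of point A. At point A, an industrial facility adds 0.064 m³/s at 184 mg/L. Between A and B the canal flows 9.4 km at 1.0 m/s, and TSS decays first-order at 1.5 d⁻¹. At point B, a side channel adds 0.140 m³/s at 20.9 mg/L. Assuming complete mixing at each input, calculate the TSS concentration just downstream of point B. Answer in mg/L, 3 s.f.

After input A: C = (1.15·3.5 + 0.064·184) / 1.214 = 13.02 mg/L.
Over the 9.4 km reach to input B (t = 9400 s = 0.1088 d), decay gives C = 13.02·exp(−1.5·0.1088) = 11.06 mg/L.
After input B: C = (1.214·11.06 + 0.14·20.9) / 1.354 = 12.07 mg/L.

12.1 mg/L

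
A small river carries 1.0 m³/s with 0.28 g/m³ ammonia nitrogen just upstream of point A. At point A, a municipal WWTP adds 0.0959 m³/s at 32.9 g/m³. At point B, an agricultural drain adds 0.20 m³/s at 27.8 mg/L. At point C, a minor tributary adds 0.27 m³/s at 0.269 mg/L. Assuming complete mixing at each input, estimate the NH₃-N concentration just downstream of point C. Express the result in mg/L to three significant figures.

5.79 mg/L

After input A: C = (1·0.28 + 0.0959·32.9) / 1.096 = 3.135 mg/L.
After input B: C = (1.096·3.135 + 0.2·27.8) / 1.296 = 6.941 mg/L.
After input C: C = (1.296·6.941 + 0.27·0.269) / 1.566 = 5.791 mg/L.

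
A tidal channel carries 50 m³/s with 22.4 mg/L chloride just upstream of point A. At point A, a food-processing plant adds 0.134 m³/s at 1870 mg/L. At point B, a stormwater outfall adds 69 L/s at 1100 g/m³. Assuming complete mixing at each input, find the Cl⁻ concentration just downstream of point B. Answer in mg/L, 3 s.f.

28.8 mg/L

After input A: C = (50·22.4 + 0.134·1870) / 50.13 = 27.34 mg/L.
69 L/s = 0.069 m³/s.
After input B: C = (50.13·27.34 + 0.069·1100) / 50.2 = 28.81 mg/L.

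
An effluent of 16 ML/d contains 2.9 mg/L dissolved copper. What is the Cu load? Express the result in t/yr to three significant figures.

16 ML/d = 0.1852 m³/s.
Mass flux = Q·C = 0.1852 m³/s × 2.9 g/m³ = 0.537 g/s.
= 0.537 g/s × 31.56 = 16.95 t/yr.

16.9 t/yr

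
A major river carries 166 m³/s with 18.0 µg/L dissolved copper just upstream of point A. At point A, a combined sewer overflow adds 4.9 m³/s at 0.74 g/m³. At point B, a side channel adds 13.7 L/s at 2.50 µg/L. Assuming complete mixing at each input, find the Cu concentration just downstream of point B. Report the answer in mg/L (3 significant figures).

0.0387 mg/L

18.0 µg/L = 0.018 mg/L.
After input A: C = (166·0.018 + 4.9·0.74) / 170.9 = 0.0387 mg/L.
13.7 L/s = 0.0137 m³/s.
2.50 µg/L = 0.0025 mg/L.
After input B: C = (170.9·0.0387 + 0.0137·0.0025) / 170.9 = 0.0387 mg/L.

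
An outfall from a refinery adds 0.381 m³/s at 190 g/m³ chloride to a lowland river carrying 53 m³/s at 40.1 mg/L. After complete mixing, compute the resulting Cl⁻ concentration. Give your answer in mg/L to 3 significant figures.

Flow-weighted mixing gives C = (0.381·190 + 53·40.1) / (0.381 + 53) = 2198/53.38 = 41.17 mg/L.

41.2 mg/L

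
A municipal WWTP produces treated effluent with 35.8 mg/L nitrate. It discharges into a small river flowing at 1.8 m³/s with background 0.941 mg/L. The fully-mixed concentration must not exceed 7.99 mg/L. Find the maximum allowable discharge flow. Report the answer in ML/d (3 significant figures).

39.4 ML/d

Mass balance at complete mixing: C_std·(Q_w + Q_r) = Q_w·C_e + Q_r·C_b.
Rearranging, Q_w = Q_r·(C_std − C_b)/(C_e − C_std) = 1.8·(7.99 − 0.941) / (35.8 − 7.99) = 0.4562 m³/s.
= 39.42 ML/d.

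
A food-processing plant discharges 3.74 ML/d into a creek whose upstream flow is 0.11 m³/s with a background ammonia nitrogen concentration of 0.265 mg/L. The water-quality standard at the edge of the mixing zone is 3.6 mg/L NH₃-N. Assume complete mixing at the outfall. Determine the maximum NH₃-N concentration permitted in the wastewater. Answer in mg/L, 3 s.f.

3.74 ML/d = 0.04329 m³/s.
Mass balance: 3.6·0.1533 = 0.04329·Cₑ + 0.11·0.265.
Cₑ = (0.5518 − 0.02915) / 0.04329 = 12.07 mg/L.

12.1 mg/L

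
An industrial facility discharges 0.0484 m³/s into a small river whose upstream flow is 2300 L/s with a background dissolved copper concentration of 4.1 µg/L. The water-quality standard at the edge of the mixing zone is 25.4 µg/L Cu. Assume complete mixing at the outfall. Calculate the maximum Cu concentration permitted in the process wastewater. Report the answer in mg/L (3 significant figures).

1.04 mg/L

2300 L/s = 2.3 m³/s.
4.1 µg/L = 0.0041 mg/L.
25.4 µg/L = 0.0254 mg/L.
Mass balance: 0.0254·2.348 = 0.0484·Cₑ + 2.3·0.0041.
Cₑ = (0.05965 − 0.00943) / 0.0484 = 1.038 mg/L.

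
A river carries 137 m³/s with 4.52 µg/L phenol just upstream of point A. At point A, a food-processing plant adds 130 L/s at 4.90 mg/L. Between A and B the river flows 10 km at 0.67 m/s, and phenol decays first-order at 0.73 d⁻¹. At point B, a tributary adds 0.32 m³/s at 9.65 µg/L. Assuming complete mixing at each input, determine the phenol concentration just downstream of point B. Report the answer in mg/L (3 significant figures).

0.00808 mg/L

4.52 µg/L = 0.00452 mg/L.
130 L/s = 0.13 m³/s.
After input A: C = (137·0.00452 + 0.13·4.9) / 137.1 = 0.009161 mg/L.
Over the 10 km reach to input B (t = 1.493e+04 s = 0.1727 d), decay gives C = 0.009161·exp(−0.73·0.1727) = 0.008076 mg/L.
9.65 µg/L = 0.00965 mg/L.
After input B: C = (137.1·0.008076 + 0.32·0.00965) / 137.4 = 0.008079 mg/L.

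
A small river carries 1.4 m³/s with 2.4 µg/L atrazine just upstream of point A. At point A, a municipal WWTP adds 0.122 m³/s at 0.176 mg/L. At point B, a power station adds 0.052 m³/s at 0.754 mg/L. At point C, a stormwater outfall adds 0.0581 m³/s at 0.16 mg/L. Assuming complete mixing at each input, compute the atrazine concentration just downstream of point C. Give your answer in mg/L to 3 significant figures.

0.0449 mg/L

2.4 µg/L = 0.0024 mg/L.
After input A: C = (1.4·0.0024 + 0.122·0.176) / 1.522 = 0.01632 mg/L.
After input B: C = (1.522·0.01632 + 0.052·0.754) / 1.574 = 0.04069 mg/L.
After input C: C = (1.574·0.04069 + 0.0581·0.16) / 1.632 = 0.04493 mg/L.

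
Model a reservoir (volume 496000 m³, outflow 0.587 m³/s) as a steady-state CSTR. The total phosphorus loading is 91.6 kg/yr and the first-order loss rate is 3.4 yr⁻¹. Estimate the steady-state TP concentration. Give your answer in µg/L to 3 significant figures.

Outflow Q = 0.587 m³/s × 3.156e+07 s/yr = 1.852e+07 m³/yr.
Steady-state CSTR mass balance: W = Q·C + k·V·C, so C = W/(Q + kV).
Q + kV = 1.852e+07 + 3.4·496000 = 2.021e+07 m³/yr.
C = 91.6/2.021e+07 = 4.532e-06 kg/m³ = 0.004532 mg/L = 4.532 µg/L.

4.53 µg/L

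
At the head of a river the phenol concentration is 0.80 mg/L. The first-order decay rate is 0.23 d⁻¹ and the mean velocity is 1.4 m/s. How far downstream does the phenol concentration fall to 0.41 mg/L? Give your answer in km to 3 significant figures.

From C = C₀·e^(−kt), t = ln(C₀/C)/k = ln(0.80/0.41)/0.23 = 0.6685/0.23 = 2.906 d.
Distance = v·t = 1.4 m/s × 2.511e+05 s = 3.515e+05 m = 351.5 km.

352 km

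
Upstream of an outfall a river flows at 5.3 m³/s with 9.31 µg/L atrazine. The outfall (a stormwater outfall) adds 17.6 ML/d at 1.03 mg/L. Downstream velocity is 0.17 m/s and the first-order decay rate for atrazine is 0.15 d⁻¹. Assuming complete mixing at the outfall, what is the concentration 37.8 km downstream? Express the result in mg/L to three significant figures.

0.0320 mg/L

17.6 ML/d = 0.2037 m³/s.
9.31 µg/L = 0.00931 mg/L.
After complete mixing, C₀ = (0.2037·1.03 + 5.3·0.00931) / 5.504 = 0.04709 mg/L.
Travel time t = 3.78e+04 m / 0.17 m/s = 2.224e+05 s = 2.574 d.
C = 0.04709·exp(−0.15·2.574) = 0.04709·0.6798 = 0.03201 mg/L.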